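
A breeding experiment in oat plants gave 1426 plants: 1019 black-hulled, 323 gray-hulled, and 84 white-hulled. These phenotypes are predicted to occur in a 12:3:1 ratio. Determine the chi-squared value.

The 12:3:1 ratio has 16 parts, so with N = 1426 the expected counts are:
  black-hulled: 1426 × 12/16 = 1069.5
  gray-hulled: 1426 × 3/16 = 267.375
  white-hulled: 1426 × 1/16 = 89.125
χ² = Σ (O − E)² / E
  black-hulled: (1019 − 1069.5)² / 1069.5 = 2.3845
  gray-hulled: (323 − 267.375)² / 267.375 = 11.5723
  white-hulled: (84 − 89.125)² / 89.125 = 0.2947
χ² = 2.3845 + 11.5723 + 0.2947 = 14.2515 ≈ 14.252

14.252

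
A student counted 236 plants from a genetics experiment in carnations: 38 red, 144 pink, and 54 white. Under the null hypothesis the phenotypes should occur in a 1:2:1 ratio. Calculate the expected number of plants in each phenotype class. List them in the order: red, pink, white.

59, 118, 59

Expected counts for N = 236 under a 1:2:1 ratio (total parts = 4):
  red: 236 × 1/4 = 59
  pink: 236 × 2/4 = 118
  white: 236 × 1/4 = 59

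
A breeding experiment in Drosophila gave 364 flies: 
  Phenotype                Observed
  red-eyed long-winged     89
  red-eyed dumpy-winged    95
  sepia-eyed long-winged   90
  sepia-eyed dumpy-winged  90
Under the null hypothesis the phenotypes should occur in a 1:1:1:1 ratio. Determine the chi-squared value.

0.242

Total ratio parts = 4. Expected numbers out of 364:
  red-eyed long-winged: 364 × 1/4 = 91
  red-eyed dumpy-winged: 364 × 1/4 = 91
  sepia-eyed long-winged: 364 × 1/4 = 91
  sepia-eyed dumpy-winged: 364 × 1/4 = 91
χ² = Σ (O − E)² / E
  red-eyed long-winged: (89 − 91)² / 91 = 0.0440
  red-eyed dumpy-winged: (95 − 91)² / 91 = 0.1758
  sepia-eyed long-winged: (90 − 91)² / 91 = 0.0110
  sepia-eyed dumpy-winged: (90 − 91)² / 91 = 0.0110
χ² = 0.0440 + 0.1758 + 0.0110 + 0.0110 = 0.2418 ≈ 0.242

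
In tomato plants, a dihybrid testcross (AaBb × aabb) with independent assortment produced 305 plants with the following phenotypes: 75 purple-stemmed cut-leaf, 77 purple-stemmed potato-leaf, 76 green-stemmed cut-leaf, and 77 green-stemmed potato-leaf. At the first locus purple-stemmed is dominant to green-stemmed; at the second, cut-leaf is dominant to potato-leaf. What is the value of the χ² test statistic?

A dihybrid testcross with independent assortment gives a 1:1:1:1 ratio.
The 1:1:1:1 ratio has 4 parts, so with N = 305 the expected counts are:
  purple-stemmed cut-leaf: 305 × 1/4 = 76.25
  purple-stemmed potato-leaf: 305 × 1/4 = 76.25
  green-stemmed cut-leaf: 305 × 1/4 = 76.25
  green-stemmed potato-leaf: 305 × 1/4 = 76.25
χ² = Σ (O − E)² / E
  purple-stemmed cut-leaf: (75 − 76.25)² / 76.25 = 0.0205
  purple-stemmed potato-leaf: (77 − 76.25)² / 76.25 = 0.0074
  green-stemmed cut-leaf: (76 − 76.25)² / 76.25 = 0.0008
  green-stemmed potato-leaf: (77 − 76.25)² / 76.25 = 0.0074
χ² = 0.0205 + 0.0074 + 0.0008 + 0.0074 = 0.0361 ≈ 0.036

0.036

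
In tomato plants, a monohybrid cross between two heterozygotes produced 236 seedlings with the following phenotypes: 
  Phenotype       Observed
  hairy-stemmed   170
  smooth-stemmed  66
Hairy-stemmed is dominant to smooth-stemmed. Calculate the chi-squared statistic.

1.107

For a monohybrid cross between heterozygotes with complete dominance, the expected phenotypic ratio is 3:1.
Expected counts for N = 236 under a 3:1 ratio (total parts = 4):
  hairy-stemmed: 236 × 3/4 = 177
  smooth-stemmed: 236 × 1/4 = 59
χ² = Σ (O − E)² / E
  hairy-stemmed: (170 − 177)² / 177 = 0.2768
  smooth-stemmed: (66 − 59)² / 59 = 0.8305
χ² = 0.2768 + 0.8305 = 1.1073 ≈ 1.107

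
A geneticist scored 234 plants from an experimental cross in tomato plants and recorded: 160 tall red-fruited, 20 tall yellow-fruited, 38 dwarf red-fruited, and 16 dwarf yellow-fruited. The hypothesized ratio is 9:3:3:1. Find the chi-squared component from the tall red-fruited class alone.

6.117

Under the 9:3:3:1 hypothesis (Σ ratio = 16, N = 234):
  tall red-fruited: 234 × 9/16 = 131.625
  tall yellow-fruited: 234 × 3/16 = 43.875
  dwarf red-fruited: 234 × 3/16 = 43.875
  dwarf yellow-fruited: 234 × 1/16 = 14.625
Contribution of tall red-fruited: (160 − 131.625)² / 131.625 = 6.1169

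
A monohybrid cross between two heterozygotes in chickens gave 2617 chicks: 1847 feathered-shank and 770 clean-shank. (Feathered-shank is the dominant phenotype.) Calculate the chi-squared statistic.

27.305

For a monohybrid cross between heterozygotes with complete dominance, the expected phenotypic ratio is 3:1.
The 3:1 ratio has 4 parts, so with N = 2617 the expected counts are:
  feathered-shank: 2617 × 3/4 = 1962.75
  clean-shank: 2617 × 1/4 = 654.25
χ² = Σ (O − E)² / E
  feathered-shank: (1847 − 1962.75)² / 1962.75 = 6.8262
  clean-shank: (770 − 654.25)² / 654.25 = 20.4785
χ² = 6.8262 + 20.4785 = 27.3047 ≈ 27.305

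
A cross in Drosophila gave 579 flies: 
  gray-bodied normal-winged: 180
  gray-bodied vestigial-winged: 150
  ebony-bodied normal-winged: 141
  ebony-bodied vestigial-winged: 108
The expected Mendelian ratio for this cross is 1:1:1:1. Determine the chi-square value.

18.202

Total ratio parts = 4. Expected numbers out of 579:
  gray-bodied normal-winged: 579 × 1/4 = 144.75
  gray-bodied vestigial-winged: 579 × 1/4 = 144.75
  ebony-bodied normal-winged: 579 × 1/4 = 144.75
  ebony-bodied vestigial-winged: 579 × 1/4 = 144.75
χ² = Σ (O − E)² / E
  gray-bodied normal-winged: (180 − 144.75)² / 144.75 = 8.5842
  gray-bodied vestigial-winged: (150 − 144.75)² / 144.75 = 0.1904
  ebony-bodied normal-winged: (141 − 144.75)² / 144.75 = 0.0972
  ebony-bodied vestigial-winged: (108 − 144.75)² / 144.75 = 9.3303
χ² = 8.5842 + 0.1904 + 0.0972 + 9.3303 = 18.2021 ≈ 18.202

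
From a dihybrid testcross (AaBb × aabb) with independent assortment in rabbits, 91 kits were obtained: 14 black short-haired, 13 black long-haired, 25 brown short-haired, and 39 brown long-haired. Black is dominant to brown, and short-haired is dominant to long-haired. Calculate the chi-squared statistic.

19.374

A dihybrid testcross with independent assortment gives a 1:1:1:1 ratio.
Expected counts for N = 91 under a 1:1:1:1 ratio (total parts = 4):
  black short-haired: 91 × 1/4 = 22.75
  black long-haired: 91 × 1/4 = 22.75
  brown short-haired: 91 × 1/4 = 22.75
  brown long-haired: 91 × 1/4 = 22.75
χ² = Σ (O − E)² / E
  black short-haired: (14 − 22.75)² / 22.75 = 3.3654
  black long-haired: (13 − 22.75)² / 22.75 = 4.1786
  brown short-haired: (25 − 22.75)² / 22.75 = 0.2225
  brown long-haired: (39 − 22.75)² / 22.75 = 11.6071
χ² = 3.3654 + 4.1786 + 0.2225 + 11.6071 = 19.3736 ≈ 19.374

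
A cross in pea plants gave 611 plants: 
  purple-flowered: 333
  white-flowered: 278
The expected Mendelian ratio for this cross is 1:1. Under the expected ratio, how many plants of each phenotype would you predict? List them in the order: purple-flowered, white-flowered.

Total ratio parts = 2. Expected numbers out of 611:
  purple-flowered: 611 × 1/2 = 305.5
  white-flowered: 611 × 1/2 = 305.5

305.5, 305.5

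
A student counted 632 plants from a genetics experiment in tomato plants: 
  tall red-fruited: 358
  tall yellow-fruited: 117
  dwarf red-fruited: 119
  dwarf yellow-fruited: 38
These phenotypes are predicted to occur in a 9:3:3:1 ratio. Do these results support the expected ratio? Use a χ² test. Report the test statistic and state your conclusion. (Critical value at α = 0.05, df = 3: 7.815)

Total ratio parts = 16. Expected numbers out of 632:
  tall red-fruited: 632 × 9/16 = 355.5
  tall yellow-fruited: 632 × 3/16 = 118.5
  dwarf red-fruited: 632 × 3/16 = 118.5
  dwarf yellow-fruited: 632 × 1/16 = 39.5
χ² = Σ (O − E)² / E
  tall red-fruited: (358 − 355.5)² / 355.5 = 0.0176
  tall yellow-fruited: (117 − 118.5)² / 118.5 = 0.0190
  dwarf red-fruited: (119 − 118.5)² / 118.5 = 0.0021
  dwarf yellow-fruited: (38 − 39.5)² / 39.5 = 0.0570
χ² = 0.0176 + 0.0190 + 0.0021 + 0.0570 = 0.0957 ≈ 0.096
Degrees of freedom = 4 − 1 = 3; critical value at α = 0.05 is 7.815.
Since 0.096 < 7.815, we fail to reject the null hypothesis — the data are consistent with the 9:3:3:1 ratio.

0.096; consistent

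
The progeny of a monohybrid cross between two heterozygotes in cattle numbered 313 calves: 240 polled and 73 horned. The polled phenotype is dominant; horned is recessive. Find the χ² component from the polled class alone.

For a monohybrid cross between heterozygotes with complete dominance, the expected phenotypic ratio is 3:1.
Expected counts for N = 313 under a 3:1 ratio (total parts = 4):
  polled: 313 × 3/4 = 234.75
  horned: 313 × 1/4 = 78.25
Contribution of polled: (240 − 234.75)² / 234.75 = 0.1174

0.117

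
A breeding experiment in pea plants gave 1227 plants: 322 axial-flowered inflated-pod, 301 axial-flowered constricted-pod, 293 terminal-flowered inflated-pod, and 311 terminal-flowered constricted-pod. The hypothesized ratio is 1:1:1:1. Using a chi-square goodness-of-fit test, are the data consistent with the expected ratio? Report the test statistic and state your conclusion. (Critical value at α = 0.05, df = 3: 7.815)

1.541; consistent

The 1:1:1:1 ratio has 4 parts, so with N = 1227 the expected counts are:
  axial-flowered inflated-pod: 1227 × 1/4 = 306.75
  axial-flowered constricted-pod: 1227 × 1/4 = 306.75
  terminal-flowered inflated-pod: 1227 × 1/4 = 306.75
  terminal-flowered constricted-pod: 1227 × 1/4 = 306.75
χ² = Σ (O − E)² / E
  axial-flowered inflated-pod: (322 − 306.75)² / 306.75 = 0.7581
  axial-flowered constricted-pod: (301 − 306.75)² / 306.75 = 0.1078
  terminal-flowered inflated-pod: (293 − 306.75)² / 306.75 = 0.6163
  terminal-flowered constricted-pod: (311 − 306.75)² / 306.75 = 0.0589
χ² = 0.7581 + 0.1078 + 0.6163 + 0.0589 = 1.5411 ≈ 1.541
Degrees of freedom = 4 − 1 = 3; critical value at α = 0.05 is 7.815.
Since 1.541 < 7.815, we fail to reject the null hypothesis — the data are consistent with the 1:1:1:1 ratio.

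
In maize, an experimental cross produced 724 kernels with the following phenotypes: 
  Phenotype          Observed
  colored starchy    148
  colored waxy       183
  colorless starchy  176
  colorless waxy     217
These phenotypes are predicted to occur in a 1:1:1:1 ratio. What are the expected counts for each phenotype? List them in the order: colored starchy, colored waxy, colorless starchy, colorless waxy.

181, 181, 181, 181

Total ratio parts = 4. Expected numbers out of 724:
  colored starchy: 724 × 1/4 = 181
  colored waxy: 724 × 1/4 = 181
  colorless starchy: 724 × 1/4 = 181
  colorless waxy: 724 × 1/4 = 181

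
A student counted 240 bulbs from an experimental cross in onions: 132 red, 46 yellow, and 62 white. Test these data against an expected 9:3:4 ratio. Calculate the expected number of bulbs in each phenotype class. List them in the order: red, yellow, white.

135, 45, 60

The 9:3:4 ratio has 16 parts, so with N = 240 the expected counts are:
  red: 240 × 9/16 = 135
  yellow: 240 × 3/16 = 45
  white: 240 × 4/16 = 60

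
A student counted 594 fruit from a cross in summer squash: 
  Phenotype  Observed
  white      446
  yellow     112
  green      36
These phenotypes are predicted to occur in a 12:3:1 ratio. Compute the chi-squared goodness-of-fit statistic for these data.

0.038

Total ratio parts = 16. Expected numbers out of 594:
  white: 594 × 12/16 = 445.5
  yellow: 594 × 3/16 = 111.375
  green: 594 × 1/16 = 37.125
χ² = Σ (O − E)² / E
  white: (446 − 445.5)² / 445.5 = 0.0006
  yellow: (112 − 111.375)² / 111.375 = 0.0035
  green: (36 − 37.125)² / 37.125 = 0.0341
χ² = 0.0006 + 0.0035 + 0.0341 = 0.0382 ≈ 0.038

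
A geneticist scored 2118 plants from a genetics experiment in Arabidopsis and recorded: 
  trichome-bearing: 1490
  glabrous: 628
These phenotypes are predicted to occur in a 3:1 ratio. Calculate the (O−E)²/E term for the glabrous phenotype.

18.323

The 3:1 ratio has 4 parts, so with N = 2118 the expected counts are:
  trichome-bearing: 2118 × 3/4 = 1588.5
  glabrous: 2118 × 1/4 = 529.5
Contribution of glabrous: (628 − 529.5)² / 529.5 = 18.3234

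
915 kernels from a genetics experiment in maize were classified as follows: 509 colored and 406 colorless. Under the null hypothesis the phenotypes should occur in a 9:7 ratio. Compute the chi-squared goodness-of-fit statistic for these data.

Expected counts for N = 915 under a 9:7 ratio (total parts = 16):
  colored: 915 × 9/16 = 514.6875
  colorless: 915 × 7/16 = 400.3125
χ² = Σ (O − E)² / E
  colored: (509 − 514.6875)² / 514.6875 = 0.0628
  colorless: (406 − 400.3125)² / 400.3125 = 0.0808
χ² = 0.0628 + 0.0808 = 0.1436 ≈ 0.144

0.144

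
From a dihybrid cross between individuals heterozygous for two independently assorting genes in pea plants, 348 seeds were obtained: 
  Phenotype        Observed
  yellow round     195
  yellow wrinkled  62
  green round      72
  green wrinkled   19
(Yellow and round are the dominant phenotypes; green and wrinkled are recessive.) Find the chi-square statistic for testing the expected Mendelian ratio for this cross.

A dihybrid F₂ with independent assortment and complete dominance at both loci gives a 9:3:3:1 phenotypic ratio.
Total ratio parts = 16. Expected numbers out of 348:
  yellow round: 348 × 9/16 = 195.75
  yellow wrinkled: 348 × 3/16 = 65.25
  green round: 348 × 3/16 = 65.25
  green wrinkled: 348 × 1/16 = 21.75
χ² = Σ (O − E)² / E
  yellow round: (195 − 195.75)² / 195.75 = 0.0029
  yellow wrinkled: (62 − 65.25)² / 65.25 = 0.1619
  green round: (72 − 65.25)² / 65.25 = 0.6983
  green wrinkled: (19 − 21.75)² / 21.75 = 0.3477
χ² = 0.0029 + 0.1619 + 0.6983 + 0.3477 = 1.2108 ≈ 1.211

1.211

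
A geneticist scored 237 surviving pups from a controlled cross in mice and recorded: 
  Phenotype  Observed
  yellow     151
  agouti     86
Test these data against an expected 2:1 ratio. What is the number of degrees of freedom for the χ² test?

A goodness-of-fit test with 2 phenotype classes has df = 2 − 1 = 1.

1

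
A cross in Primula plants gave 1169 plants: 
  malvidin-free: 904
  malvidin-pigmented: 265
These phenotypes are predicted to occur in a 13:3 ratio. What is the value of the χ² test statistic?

11.785

Total ratio parts = 16. Expected numbers out of 1169:
  malvidin-free: 1169 × 13/16 = 949.8125
  malvidin-pigmented: 1169 × 3/16 = 219.1875
χ² = Σ (O − E)² / E
  malvidin-free: (904 − 949.8125)² / 949.8125 = 2.2097
  malvidin-pigmented: (265 − 219.1875)² / 219.1875 = 9.5753
χ² = 2.2097 + 9.5753 = 11.785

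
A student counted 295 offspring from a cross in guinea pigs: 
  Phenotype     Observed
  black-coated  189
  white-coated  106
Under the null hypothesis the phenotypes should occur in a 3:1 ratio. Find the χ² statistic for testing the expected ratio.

18.803

Total ratio parts = 4. Expected numbers out of 295:
  black-coated: 295 × 3/4 = 221.25
  white-coated: 295 × 1/4 = 73.75
χ² = Σ (O − E)² / E
  black-coated: (189 − 221.25)² / 221.25 = 4.7008
  white-coated: (106 − 73.75)² / 73.75 = 14.1025
χ² = 4.7008 + 14.1025 = 18.8033 ≈ 18.803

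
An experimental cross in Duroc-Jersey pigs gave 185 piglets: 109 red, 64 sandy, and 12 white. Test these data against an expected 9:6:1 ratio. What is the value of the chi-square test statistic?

0.667

Expected counts for N = 185 under a 9:6:1 ratio (total parts = 16):
  red: 185 × 9/16 = 104.0625
  sandy: 185 × 6/16 = 69.375
  white: 185 × 1/16 = 11.5625
χ² = Σ (O − E)² / E
  red: (109 − 104.0625)² / 104.0625 = 0.2343
  sandy: (64 − 69.375)² / 69.375 = 0.4164
  white: (12 − 11.5625)² / 11.5625 = 0.0166
χ² = 0.2343 + 0.4164 + 0.0166 = 0.6673 ≈ 0.667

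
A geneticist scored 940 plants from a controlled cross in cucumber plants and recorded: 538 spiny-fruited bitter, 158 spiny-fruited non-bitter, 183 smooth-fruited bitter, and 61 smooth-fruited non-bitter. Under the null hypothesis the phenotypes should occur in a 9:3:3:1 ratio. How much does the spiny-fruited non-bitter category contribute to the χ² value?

The 9:3:3:1 ratio has 16 parts, so with N = 940 the expected counts are:
  spiny-fruited bitter: 940 × 9/16 = 528.75
  spiny-fruited non-bitter: 940 × 3/16 = 176.25
  smooth-fruited bitter: 940 × 3/16 = 176.25
  smooth-fruited non-bitter: 940 × 1/16 = 58.75
Contribution of spiny-fruited non-bitter: (158 − 176.25)² / 176.25 = 1.8897

1.890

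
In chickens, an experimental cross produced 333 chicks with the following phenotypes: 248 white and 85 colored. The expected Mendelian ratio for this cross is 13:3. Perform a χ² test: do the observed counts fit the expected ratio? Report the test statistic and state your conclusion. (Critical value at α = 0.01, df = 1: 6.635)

Under the 13:3 hypothesis (Σ ratio = 16, N = 333):
  white: 333 × 13/16 = 270.5625
  colored: 333 × 3/16 = 62.4375
χ² = Σ (O − E)² / E
  white: (248 − 270.5625)² / 270.5625 = 1.8815
  colored: (85 − 62.4375)² / 62.4375 = 8.1532
χ² = 1.8815 + 8.1532 = 10.0347 ≈ 10.035
Degrees of freedom = 2 − 1 = 1; critical value at α = 0.01 is 6.635.
Since 10.035 > 6.635, we reject the null hypothesis — the data do not fit the 13:3 ratio.

10.035; not consistent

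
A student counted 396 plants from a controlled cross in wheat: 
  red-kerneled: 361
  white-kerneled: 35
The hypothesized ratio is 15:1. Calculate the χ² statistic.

Expected counts for N = 396 under a 15:1 ratio (total parts = 16):
  red-kerneled: 396 × 15/16 = 371.25
  white-kerneled: 396 × 1/16 = 24.75
χ² = Σ (O − E)² / E
  red-kerneled: (361 − 371.25)² / 371.25 = 0.2830
  white-kerneled: (35 − 24.75)² / 24.75 = 4.2449
χ² = 0.2830 + 4.2449 = 4.5279 ≈ 4.528

4.528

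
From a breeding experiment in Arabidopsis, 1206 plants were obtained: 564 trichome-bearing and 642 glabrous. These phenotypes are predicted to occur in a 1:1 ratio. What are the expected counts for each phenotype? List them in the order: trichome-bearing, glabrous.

603, 603

The 1:1 ratio has 2 parts, so with N = 1206 the expected counts are:
  trichome-bearing: 1206 × 1/2 = 603
  glabrous: 1206 × 1/2 = 603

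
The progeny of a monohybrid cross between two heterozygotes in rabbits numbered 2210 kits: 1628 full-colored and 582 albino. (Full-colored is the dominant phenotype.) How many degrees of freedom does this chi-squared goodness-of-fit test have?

For a monohybrid cross between heterozygotes with complete dominance, the expected phenotypic ratio is 3:1.
A goodness-of-fit test with 2 phenotype classes has df = 2 − 1 = 1.

1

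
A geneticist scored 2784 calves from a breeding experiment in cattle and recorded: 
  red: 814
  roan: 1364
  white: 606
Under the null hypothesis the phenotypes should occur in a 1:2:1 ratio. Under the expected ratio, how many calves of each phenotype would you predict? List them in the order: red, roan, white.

696, 1392, 696

Expected counts for N = 2784 under a 1:2:1 ratio (total parts = 4):
  red: 2784 × 1/4 = 696
  roan: 2784 × 2/4 = 1392
  white: 2784 × 1/4 = 696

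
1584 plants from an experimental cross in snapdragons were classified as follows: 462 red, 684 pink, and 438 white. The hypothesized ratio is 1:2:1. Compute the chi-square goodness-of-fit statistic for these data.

30.182

Expected counts for N = 1584 under a 1:2:1 ratio (total parts = 4):
  red: 1584 × 1/4 = 396
  pink: 1584 × 2/4 = 792
  white: 1584 × 1/4 = 396
χ² = Σ (O − E)² / E
  red: (462 − 396)² / 396 = 11.0000
  pink: (684 − 792)² / 792 = 14.7273
  white: (438 − 396)² / 396 = 4.4545
χ² = 11.0000 + 14.7273 + 4.4545 = 30.1818 ≈ 30.182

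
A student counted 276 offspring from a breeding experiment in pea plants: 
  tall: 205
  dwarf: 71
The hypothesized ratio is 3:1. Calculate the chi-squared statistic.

The 3:1 ratio has 4 parts, so with N = 276 the expected counts are:
  tall: 276 × 3/4 = 207
  dwarf: 276 × 1/4 = 69
χ² = Σ (O − E)² / E
  tall: (205 − 207)² / 207 = 0.0193
  dwarf: (71 − 69)² / 69 = 0.0580
χ² = 0.0193 + 0.0580 = 0.0773 ≈ 0.077

0.077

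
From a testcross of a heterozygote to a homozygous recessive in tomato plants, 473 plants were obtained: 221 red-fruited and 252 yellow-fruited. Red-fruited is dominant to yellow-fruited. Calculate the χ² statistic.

2.032

A testcross of a heterozygote (Aa × aa) gives a 1:1 phenotypic ratio.
Total ratio parts = 2. Expected numbers out of 473:
  red-fruited: 473 × 1/2 = 236.5
  yellow-fruited: 473 × 1/2 = 236.5
χ² = Σ (O − E)² / E
  red-fruited: (221 − 236.5)² / 236.5 = 1.0159
  yellow-fruited: (252 − 236.5)² / 236.5 = 1.0159
χ² = 1.0159 + 1.0159 = 2.0318 ≈ 2.032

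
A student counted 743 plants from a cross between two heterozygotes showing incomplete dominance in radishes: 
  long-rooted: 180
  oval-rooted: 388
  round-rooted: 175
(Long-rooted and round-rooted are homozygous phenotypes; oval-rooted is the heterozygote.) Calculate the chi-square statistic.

With incomplete dominance, a heterozygote × heterozygote cross gives a 1:2:1 phenotypic ratio.
Total ratio parts = 4. Expected numbers out of 743:
  long-rooted: 743 × 1/4 = 185.75
  oval-rooted: 743 × 2/4 = 371.5
  round-rooted: 743 × 1/4 = 185.75
χ² = Σ (O − E)² / E
  long-rooted: (180 − 185.75)² / 185.75 = 0.1780
  oval-rooted: (388 − 371.5)² / 371.5 = 0.7328
  round-rooted: (175 − 185.75)² / 185.75 = 0.6221
χ² = 0.1780 + 0.7328 + 0.6221 = 1.5329 ≈ 1.533

1.533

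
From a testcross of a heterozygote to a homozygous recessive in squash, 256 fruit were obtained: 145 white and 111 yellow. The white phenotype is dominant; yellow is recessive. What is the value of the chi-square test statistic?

4.516

A testcross of a heterozygote (Aa × aa) gives a 1:1 phenotypic ratio.
The 1:1 ratio has 2 parts, so with N = 256 the expected counts are:
  white: 256 × 1/2 = 128
  yellow: 256 × 1/2 = 128
χ² = Σ (O − E)² / E
  white: (145 − 128)² / 128 = 2.2578
  yellow: (111 − 128)² / 128 = 2.2578
χ² = 2.2578 + 2.2578 = 4.5156 ≈ 4.516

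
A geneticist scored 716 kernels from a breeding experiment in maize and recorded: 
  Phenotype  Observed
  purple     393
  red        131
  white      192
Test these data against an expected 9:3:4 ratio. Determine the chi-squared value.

Under the 9:3:4 hypothesis (Σ ratio = 16, N = 716):
  purple: 716 × 9/16 = 402.75
  red: 716 × 3/16 = 134.25
  white: 716 × 4/16 = 179
χ² = Σ (O − E)² / E
  purple: (393 − 402.75)² / 402.75 = 0.2360
  red: (131 − 134.25)² / 134.25 = 0.0787
  white: (192 − 179)² / 179 = 0.9441
χ² = 0.2360 + 0.0787 + 0.9441 = 1.2588 ≈ 1.259

1.259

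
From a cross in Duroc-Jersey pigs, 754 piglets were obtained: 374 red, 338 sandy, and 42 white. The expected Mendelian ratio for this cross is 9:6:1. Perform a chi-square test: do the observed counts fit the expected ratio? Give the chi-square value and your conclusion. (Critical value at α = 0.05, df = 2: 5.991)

17.277; not consistent

Under the 9:6:1 hypothesis (Σ ratio = 16, N = 754):
  red: 754 × 9/16 = 424.125
  sandy: 754 × 6/16 = 282.75
  white: 754 × 1/16 = 47.125
χ² = Σ (O − E)² / E
  red: (374 − 424.125)² / 424.125 = 5.9240
  sandy: (338 − 282.75)² / 282.75 = 10.7960
  white: (42 − 47.125)² / 47.125 = 0.5574
χ² = 5.9240 + 10.7960 + 0.5574 = 17.2774 ≈ 17.277
Degrees of freedom = 3 − 1 = 2; critical value at α = 0.05 is 5.991.
Since 17.277 > 5.991, we reject the null hypothesis — the data do not fit the 9:6:1 ratio.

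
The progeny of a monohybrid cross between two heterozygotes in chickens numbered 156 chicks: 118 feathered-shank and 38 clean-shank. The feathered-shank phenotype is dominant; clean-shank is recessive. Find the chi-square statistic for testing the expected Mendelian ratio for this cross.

0.034

For a monohybrid cross between heterozygotes with complete dominance, the expected phenotypic ratio is 3:1.
Total ratio parts = 4. Expected numbers out of 156:
  feathered-shank: 156 × 3/4 = 117
  clean-shank: 156 × 1/4 = 39
χ² = Σ (O − E)² / E
  feathered-shank: (118 − 117)² / 117 = 0.0085
  clean-shank: (38 − 39)² / 39 = 0.0256
χ² = 0.0085 + 0.0256 = 0.0341 ≈ 0.034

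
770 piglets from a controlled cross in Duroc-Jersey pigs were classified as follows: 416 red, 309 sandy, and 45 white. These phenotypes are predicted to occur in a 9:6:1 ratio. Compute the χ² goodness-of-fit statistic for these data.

Total ratio parts = 16. Expected numbers out of 770:
  red: 770 × 9/16 = 433.125
  sandy: 770 × 6/16 = 288.75
  white: 770 × 1/16 = 48.125
χ² = Σ (O − E)² / E
  red: (416 − 433.125)² / 433.125 = 0.6771
  sandy: (309 − 288.75)² / 288.75 = 1.4201
  white: (45 − 48.125)² / 48.125 = 0.2029
χ² = 0.6771 + 1.4201 + 0.2029 = 2.3001 ≈ 2.300

2.300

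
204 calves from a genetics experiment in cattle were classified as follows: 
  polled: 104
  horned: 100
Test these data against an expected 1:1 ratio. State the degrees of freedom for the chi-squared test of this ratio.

1

A goodness-of-fit test with 2 phenotype classes has df = 2 − 1 = 1.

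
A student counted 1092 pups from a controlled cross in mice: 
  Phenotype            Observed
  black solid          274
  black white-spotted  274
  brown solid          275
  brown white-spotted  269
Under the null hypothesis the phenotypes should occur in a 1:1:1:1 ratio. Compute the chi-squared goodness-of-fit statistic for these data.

0.081

Expected counts for N = 1092 under a 1:1:1:1 ratio (total parts = 4):
  black solid: 1092 × 1/4 = 273
  black white-spotted: 1092 × 1/4 = 273
  brown solid: 1092 × 1/4 = 273
  brown white-spotted: 1092 × 1/4 = 273
χ² = Σ (O − E)² / E
  black solid: (274 − 273)² / 273 = 0.0037
  black white-spotted: (274 − 273)² / 273 = 0.0037
  brown solid: (275 − 273)² / 273 = 0.0147
  brown white-spotted: (269 − 273)² / 273 = 0.0586
χ² = 0.0037 + 0.0037 + 0.0147 + 0.0586 = 0.0807 ≈ 0.081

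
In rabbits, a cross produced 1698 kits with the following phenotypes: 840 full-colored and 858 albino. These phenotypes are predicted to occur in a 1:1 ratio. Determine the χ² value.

0.191

Total ratio parts = 2. Expected numbers out of 1698:
  full-colored: 1698 × 1/2 = 849
  albino: 1698 × 1/2 = 849
χ² = Σ (O − E)² / E
  full-colored: (840 − 849)² / 849 = 0.0954
  albino: (858 − 849)² / 849 = 0.0954
χ² = 0.0954 + 0.0954 = 0.1908 ≈ 0.191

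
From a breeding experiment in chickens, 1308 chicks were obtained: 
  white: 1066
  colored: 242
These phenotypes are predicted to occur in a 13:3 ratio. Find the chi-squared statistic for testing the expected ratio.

Total ratio parts = 16. Expected numbers out of 1308:
  white: 1308 × 13/16 = 1062.75
  colored: 1308 × 3/16 = 245.25
χ² = Σ (O − E)² / E
  white: (1066 − 1062.75)² / 1062.75 = 0.0099
  colored: (242 − 245.25)² / 245.25 = 0.0431
χ² = 0.0099 + 0.0431 = 0.053

0.053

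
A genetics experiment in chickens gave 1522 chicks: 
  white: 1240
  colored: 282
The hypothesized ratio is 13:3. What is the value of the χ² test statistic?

Expected counts for N = 1522 under a 13:3 ratio (total parts = 16):
  white: 1522 × 13/16 = 1236.625
  colored: 1522 × 3/16 = 285.375
χ² = Σ (O − E)² / E
  white: (1240 − 1236.625)² / 1236.625 = 0.0092
  colored: (282 − 285.375)² / 285.375 = 0.0399
χ² = 0.0092 + 0.0399 = 0.0491 ≈ 0.049

0.049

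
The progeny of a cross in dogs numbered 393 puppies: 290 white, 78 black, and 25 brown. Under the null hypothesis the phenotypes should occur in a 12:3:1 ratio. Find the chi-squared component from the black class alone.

0.252

The 12:3:1 ratio has 16 parts, so with N = 393 the expected counts are:
  white: 393 × 12/16 = 294.75
  black: 393 × 3/16 = 73.6875
  brown: 393 × 1/16 = 24.5625
Contribution of black: (78 − 73.6875)² / 73.6875 = 0.2524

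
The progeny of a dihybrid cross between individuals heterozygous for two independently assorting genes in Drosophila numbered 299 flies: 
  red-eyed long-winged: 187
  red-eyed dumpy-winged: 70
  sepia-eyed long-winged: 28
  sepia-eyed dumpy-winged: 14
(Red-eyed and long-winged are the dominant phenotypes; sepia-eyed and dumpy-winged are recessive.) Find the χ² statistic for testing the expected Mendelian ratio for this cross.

20.792

A dihybrid F₂ with independent assortment and complete dominance at both loci gives a 9:3:3:1 phenotypic ratio.
Total ratio parts = 16. Expected numbers out of 299:
  red-eyed long-winged: 299 × 9/16 = 168.1875
  red-eyed dumpy-winged: 299 × 3/16 = 56.0625
  sepia-eyed long-winged: 299 × 3/16 = 56.0625
  sepia-eyed dumpy-winged: 299 × 1/16 = 18.6875
χ² = Σ (O − E)² / E
  red-eyed long-winged: (187 − 168.1875)² / 168.1875 = 2.1043
  red-eyed dumpy-winged: (70 − 56.0625)² / 56.0625 = 3.4650
  sepia-eyed long-winged: (28 − 56.0625)² / 56.0625 = 14.0469
  sepia-eyed dumpy-winged: (14 − 18.6875)² / 18.6875 = 1.1758
χ² = 2.1043 + 3.4650 + 14.0469 + 1.1758 = 20.792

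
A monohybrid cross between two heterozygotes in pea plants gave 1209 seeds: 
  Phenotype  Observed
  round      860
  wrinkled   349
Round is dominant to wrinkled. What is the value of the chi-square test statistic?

9.641

For a monohybrid cross between heterozygotes with complete dominance, the expected phenotypic ratio is 3:1.
Under the 3:1 hypothesis (Σ ratio = 4, N = 1209):
  round: 1209 × 3/4 = 906.75
  wrinkled: 1209 × 1/4 = 302.25
χ² = Σ (O − E)² / E
  round: (860 − 906.75)² / 906.75 = 2.4103
  wrinkled: (349 − 302.25)² / 302.25 = 7.2310
χ² = 2.4103 + 7.2310 = 9.6413 ≈ 9.641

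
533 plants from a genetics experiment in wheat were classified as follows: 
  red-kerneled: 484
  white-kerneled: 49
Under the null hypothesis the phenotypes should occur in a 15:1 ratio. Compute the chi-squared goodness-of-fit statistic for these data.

Total ratio parts = 16. Expected numbers out of 533:
  red-kerneled: 533 × 15/16 = 499.6875
  white-kerneled: 533 × 1/16 = 33.3125
χ² = Σ (O − E)² / E
  red-kerneled: (484 − 499.6875)² / 499.6875 = 0.4925
  white-kerneled: (49 − 33.3125)² / 33.3125 = 7.3875
χ² = 0.4925 + 7.3875 = 7.880

7.880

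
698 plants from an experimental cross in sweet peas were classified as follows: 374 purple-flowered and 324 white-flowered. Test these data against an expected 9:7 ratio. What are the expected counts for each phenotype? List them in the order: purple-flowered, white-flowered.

392.625, 305.375

Expected counts for N = 698 under a 9:7 ratio (total parts = 16):
  purple-flowered: 698 × 9/16 = 392.625
  white-flowered: 698 × 7/16 = 305.375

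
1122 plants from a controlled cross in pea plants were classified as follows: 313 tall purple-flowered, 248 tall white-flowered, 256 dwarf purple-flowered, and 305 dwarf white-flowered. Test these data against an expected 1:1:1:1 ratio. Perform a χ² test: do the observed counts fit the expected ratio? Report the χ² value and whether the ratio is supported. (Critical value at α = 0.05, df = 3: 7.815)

11.811; not consistent

Under the 1:1:1:1 hypothesis (Σ ratio = 4, N = 1122):
  tall purple-flowered: 1122 × 1/4 = 280.5
  tall white-flowered: 1122 × 1/4 = 280.5
  dwarf purple-flowered: 1122 × 1/4 = 280.5
  dwarf white-flowered: 1122 × 1/4 = 280.5
χ² = Σ (O − E)² / E
  tall purple-flowered: (313 − 280.5)² / 280.5 = 3.7656
  tall white-flowered: (248 − 280.5)² / 280.5 = 3.7656
  dwarf purple-flowered: (256 − 280.5)² / 280.5 = 2.1399
  dwarf white-flowered: (305 − 280.5)² / 280.5 = 2.1399
χ² = 3.7656 + 3.7656 + 2.1399 + 2.1399 = 11.811
Degrees of freedom = 4 − 1 = 3; critical value at α = 0.05 is 7.815.
Since 11.811 > 7.815, we reject the null hypothesis — the data do not fit the 1:1:1:1 ratio.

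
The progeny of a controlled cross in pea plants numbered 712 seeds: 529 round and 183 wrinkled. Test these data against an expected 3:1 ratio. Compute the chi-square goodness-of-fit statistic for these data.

Expected counts for N = 712 under a 3:1 ratio (total parts = 4):
  round: 712 × 3/4 = 534
  wrinkled: 712 × 1/4 = 178
χ² = Σ (O − E)² / E
  round: (529 − 534)² / 534 = 0.0468
  wrinkled: (183 − 178)² / 178 = 0.1404
χ² = 0.0468 + 0.1404 = 0.1872 ≈ 0.187

0.187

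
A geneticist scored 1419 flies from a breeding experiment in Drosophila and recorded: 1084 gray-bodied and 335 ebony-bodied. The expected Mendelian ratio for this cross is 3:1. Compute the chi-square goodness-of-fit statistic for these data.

1.466

The 3:1 ratio has 4 parts, so with N = 1419 the expected counts are:
  gray-bodied: 1419 × 3/4 = 1064.25
  ebony-bodied: 1419 × 1/4 = 354.75
χ² = Σ (O − E)² / E
  gray-bodied: (1084 − 1064.25)² / 1064.25 = 0.3665
  ebony-bodied: (335 − 354.75)² / 354.75 = 1.0995
χ² = 0.3665 + 1.0995 = 1.466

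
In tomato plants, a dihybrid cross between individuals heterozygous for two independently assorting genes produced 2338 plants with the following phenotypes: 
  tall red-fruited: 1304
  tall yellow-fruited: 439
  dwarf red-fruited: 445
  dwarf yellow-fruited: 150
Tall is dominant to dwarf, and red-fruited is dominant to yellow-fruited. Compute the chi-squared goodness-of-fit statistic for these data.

A dihybrid F₂ with independent assortment and complete dominance at both loci gives a 9:3:3:1 phenotypic ratio.
The 9:3:3:1 ratio has 16 parts, so with N = 2338 the expected counts are:
  tall red-fruited: 2338 × 9/16 = 1315.125
  tall yellow-fruited: 2338 × 3/16 = 438.375
  dwarf red-fruited: 2338 × 3/16 = 438.375
  dwarf yellow-fruited: 2338 × 1/16 = 146.125
χ² = Σ (O − E)² / E
  tall red-fruited: (1304 − 1315.125)² / 1315.125 = 0.0941
  tall yellow-fruited: (439 − 438.375)² / 438.375 = 0.0009
  dwarf red-fruited: (445 − 438.375)² / 438.375 = 0.1001
  dwarf yellow-fruited: (150 − 146.125)² / 146.125 = 0.1028
χ² = 0.0941 + 0.0009 + 0.1001 + 0.1028 = 0.2979 ≈ 0.298

0.298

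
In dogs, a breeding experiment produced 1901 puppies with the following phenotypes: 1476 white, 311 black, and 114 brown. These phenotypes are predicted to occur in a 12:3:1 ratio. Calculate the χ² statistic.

The 12:3:1 ratio has 16 parts, so with N = 1901 the expected counts are:
  white: 1901 × 12/16 = 1425.75
  black: 1901 × 3/16 = 356.4375
  brown: 1901 × 1/16 = 118.8125
χ² = Σ (O − E)² / E
  white: (1476 − 1425.75)² / 1425.75 = 1.7710
  black: (311 − 356.4375)² / 356.4375 = 5.7922
  brown: (114 − 118.8125)² / 118.8125 = 0.1949
χ² = 1.7710 + 5.7922 + 0.1949 = 7.7581 ≈ 7.758

7.758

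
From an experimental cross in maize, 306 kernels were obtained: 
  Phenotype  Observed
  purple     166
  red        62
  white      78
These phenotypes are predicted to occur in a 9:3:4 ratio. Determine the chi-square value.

Total ratio parts = 16. Expected numbers out of 306:
  purple: 306 × 9/16 = 172.125
  red: 306 × 3/16 = 57.375
  white: 306 × 4/16 = 76.5
χ² = Σ (O − E)² / E
  purple: (166 − 172.125)² / 172.125 = 0.2180
  red: (62 − 57.375)² / 57.375 = 0.3728
  white: (78 − 76.5)² / 76.5 = 0.0294
χ² = 0.2180 + 0.3728 + 0.0294 = 0.6202 ≈ 0.620

0.620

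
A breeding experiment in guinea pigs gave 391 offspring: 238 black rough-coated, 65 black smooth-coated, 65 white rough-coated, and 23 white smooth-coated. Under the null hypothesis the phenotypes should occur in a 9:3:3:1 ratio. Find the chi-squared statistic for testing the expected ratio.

3.453

The 9:3:3:1 ratio has 16 parts, so with N = 391 the expected counts are:
  black rough-coated: 391 × 9/16 = 219.9375
  black smooth-coated: 391 × 3/16 = 73.3125
  white rough-coated: 391 × 3/16 = 73.3125
  white smooth-coated: 391 × 1/16 = 24.4375
χ² = Σ (O − E)² / E
  black rough-coated: (238 − 219.9375)² / 219.9375 = 1.4834
  black smooth-coated: (65 − 73.3125)² / 73.3125 = 0.9425
  white rough-coated: (65 − 73.3125)² / 73.3125 = 0.9425
  white smooth-coated: (23 − 24.4375)² / 24.4375 = 0.0846
χ² = 1.4834 + 0.9425 + 0.9425 + 0.0846 = 3.453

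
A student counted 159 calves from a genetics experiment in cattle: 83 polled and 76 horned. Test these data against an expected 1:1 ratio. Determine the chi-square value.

Under the 1:1 hypothesis (Σ ratio = 2, N = 159):
  polled: 159 × 1/2 = 79.5
  horned: 159 × 1/2 = 79.5
χ² = Σ (O − E)² / E
  polled: (83 − 79.5)² / 79.5 = 0.1541
  horned: (76 − 79.5)² / 79.5 = 0.1541
χ² = 0.1541 + 0.1541 = 0.3082 ≈ 0.308

0.308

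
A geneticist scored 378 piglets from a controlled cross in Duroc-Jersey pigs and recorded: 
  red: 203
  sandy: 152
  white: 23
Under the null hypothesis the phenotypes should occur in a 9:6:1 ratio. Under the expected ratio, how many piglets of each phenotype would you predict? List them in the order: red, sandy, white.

212.625, 141.75, 23.625

The 9:6:1 ratio has 16 parts, so with N = 378 the expected counts are:
  red: 378 × 9/16 = 212.625
  sandy: 378 × 6/16 = 141.75
  white: 378 × 1/16 = 23.625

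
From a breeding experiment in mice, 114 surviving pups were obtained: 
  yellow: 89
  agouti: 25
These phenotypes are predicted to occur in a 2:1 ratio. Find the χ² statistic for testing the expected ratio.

6.671

Total ratio parts = 3. Expected numbers out of 114:
  yellow: 114 × 2/3 = 76
  agouti: 114 × 1/3 = 38
χ² = Σ (O − E)² / E
  yellow: (89 − 76)² / 76 = 2.2237
  agouti: (25 − 38)² / 38 = 4.4474
χ² = 2.2237 + 4.4474 = 6.6711 ≈ 6.671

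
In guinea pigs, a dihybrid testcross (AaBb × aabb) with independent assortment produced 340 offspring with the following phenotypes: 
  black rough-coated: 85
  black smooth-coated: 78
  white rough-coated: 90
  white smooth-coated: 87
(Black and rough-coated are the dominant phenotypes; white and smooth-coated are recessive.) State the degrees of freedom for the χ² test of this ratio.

A dihybrid testcross with independent assortment gives a 1:1:1:1 ratio.
A goodness-of-fit test with 4 phenotype classes has df = 4 − 1 = 3.

3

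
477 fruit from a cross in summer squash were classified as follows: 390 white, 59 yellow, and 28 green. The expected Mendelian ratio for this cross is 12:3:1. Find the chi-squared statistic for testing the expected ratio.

13.376

Expected counts for N = 477 under a 12:3:1 ratio (total parts = 16):
  white: 477 × 12/16 = 357.75
  yellow: 477 × 3/16 = 89.4375
  green: 477 × 1/16 = 29.8125
χ² = Σ (O − E)² / E
  white: (390 − 357.75)² / 357.75 = 2.9072
  yellow: (59 − 89.4375)² / 89.4375 = 10.3585
  green: (28 − 29.8125)² / 29.8125 = 0.1102
χ² = 2.9072 + 10.3585 + 0.1102 = 13.3759 ≈ 13.376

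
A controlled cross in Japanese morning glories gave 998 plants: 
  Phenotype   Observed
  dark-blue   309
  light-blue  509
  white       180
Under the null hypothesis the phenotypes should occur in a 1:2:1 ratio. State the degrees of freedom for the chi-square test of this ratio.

A goodness-of-fit test with 3 phenotype classes has df = 3 − 1 = 2.

2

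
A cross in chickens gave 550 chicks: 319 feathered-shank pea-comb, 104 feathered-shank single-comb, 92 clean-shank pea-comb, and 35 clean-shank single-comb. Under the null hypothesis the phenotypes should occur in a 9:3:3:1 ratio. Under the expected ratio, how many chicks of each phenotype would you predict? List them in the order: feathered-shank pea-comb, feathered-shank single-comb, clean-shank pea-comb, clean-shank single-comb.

309.375, 103.125, 103.125, 34.375

Under the 9:3:3:1 hypothesis (Σ ratio = 16, N = 550):
  feathered-shank pea-comb: 550 × 9/16 = 309.375
  feathered-shank single-comb: 550 × 3/16 = 103.125
  clean-shank pea-comb: 550 × 3/16 = 103.125
  clean-shank single-comb: 550 × 1/16 = 34.375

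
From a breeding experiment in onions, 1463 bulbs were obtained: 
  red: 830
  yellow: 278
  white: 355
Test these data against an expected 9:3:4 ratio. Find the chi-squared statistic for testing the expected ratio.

0.426

Under the 9:3:4 hypothesis (Σ ratio = 16, N = 1463):
  red: 1463 × 9/16 = 822.9375
  yellow: 1463 × 3/16 = 274.3125
  white: 1463 × 4/16 = 365.75
χ² = Σ (O − E)² / E
  red: (830 − 822.9375)² / 822.9375 = 0.0606
  yellow: (278 − 274.3125)² / 274.3125 = 0.0496
  white: (355 − 365.75)² / 365.75 = 0.3160
χ² = 0.0606 + 0.0496 + 0.3160 = 0.4262 ≈ 0.426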